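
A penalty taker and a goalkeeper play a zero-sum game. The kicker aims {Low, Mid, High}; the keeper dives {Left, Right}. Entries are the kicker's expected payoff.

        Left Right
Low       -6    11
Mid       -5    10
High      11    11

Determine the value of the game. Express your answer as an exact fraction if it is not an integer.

11

Row minima: Low → -6, Mid → -5, High → 11; maximin = 11.
Column maxima: Left → 11, Right → 11; minimax = 11.
Since maximin = minimax = 11, there is a saddle point and the value is 11.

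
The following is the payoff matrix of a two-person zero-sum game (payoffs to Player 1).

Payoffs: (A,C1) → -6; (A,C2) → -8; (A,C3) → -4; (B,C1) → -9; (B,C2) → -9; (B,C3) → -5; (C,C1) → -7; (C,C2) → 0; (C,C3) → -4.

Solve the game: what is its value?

Row minima: A → -8, B → -9, C → -7; maximin = -7.
Column maxima: C1 → -6, C2 → 0, C3 → -4; minimax = -6.
-7 ≠ -6, so there is no saddle point; optimal play is mixed.
B is strictly dominated by A, so Player 1 never plays it.
C3 is strictly dominated by C1 (it gives Player 1 strictly more in every row), so Player 2 never plays it.
On the remaining 2×2 (A, C vs C1, C2):
Let Player 1 play A with probability p. Expected payoff against C1: (-6)p + (-7)(1−p) = p − 7; against C2: (-8)p + 0(1−p) = −8p.
Setting these equal: p − 7 = −8p ⇒ 9p = 7 ⇒ p = 7/9, and the value is (1)·(7/9) − 7 = -56/9.
For Player 2: with q = P(C1), equating A's and C's payoffs gives 2q − 8 = −7q ⇒ q = 8/9.

-56/9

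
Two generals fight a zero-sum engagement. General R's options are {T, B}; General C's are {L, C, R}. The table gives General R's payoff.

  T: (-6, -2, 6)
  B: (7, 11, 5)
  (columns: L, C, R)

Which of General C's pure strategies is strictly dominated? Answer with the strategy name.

L holds General R's payoff strictly below C in every row: -6 < -2, 7 < 11.
So C is strictly dominated for General C.

C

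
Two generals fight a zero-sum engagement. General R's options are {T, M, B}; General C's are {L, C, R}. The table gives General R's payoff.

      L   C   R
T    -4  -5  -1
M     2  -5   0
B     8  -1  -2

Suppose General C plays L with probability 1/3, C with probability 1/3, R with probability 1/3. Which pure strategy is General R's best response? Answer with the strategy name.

B

Expected payoff of T: (1/3)·(-4) + (1/3)·(-5) + (1/3)·(-1) = -10/3.
Expected payoff of M: (1/3)·2 + (1/3)·(-5) + (1/3)·0 = -1.
Expected payoff of B: (1/3)·8 + (1/3)·(-1) + (1/3)·(-2) = 5/3.
The largest is 5/3, so General R's best response is B.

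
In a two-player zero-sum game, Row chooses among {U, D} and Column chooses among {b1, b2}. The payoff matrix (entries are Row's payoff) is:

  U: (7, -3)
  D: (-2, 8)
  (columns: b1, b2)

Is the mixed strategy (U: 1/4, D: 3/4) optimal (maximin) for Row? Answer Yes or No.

Against b1 this mix gives (1/4)·7 + (3/4)·(-2) = 1/4.
Against b2 this mix gives (1/4)·(-3) + (3/4)·8 = 21/4.
Column will play b1, holding Row to 1/4. Shifting weight toward the row that does better against b1 would raise this floor (the equalizing mix achieves 5/2 against both b1 and b2), so the proposed strategy is not optimal.

No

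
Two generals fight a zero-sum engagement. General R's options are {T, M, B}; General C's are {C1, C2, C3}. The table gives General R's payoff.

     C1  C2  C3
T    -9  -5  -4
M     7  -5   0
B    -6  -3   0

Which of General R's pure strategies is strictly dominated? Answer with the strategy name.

T

B gives a strictly higher payoff than T against every column: -6 > -9, -3 > -5, 0 > -4.
So T is strictly dominated and General R never plays it.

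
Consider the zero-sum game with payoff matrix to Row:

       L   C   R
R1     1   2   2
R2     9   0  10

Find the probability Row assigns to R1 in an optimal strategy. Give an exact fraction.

9/10

Row minima: R1 → 1, R2 → 0; maximin = 1.
Column maxima: L → 9, C → 2, R → 10; minimax = 2.
1 ≠ 2, so there is no saddle point; optimal play is mixed.
R is strictly dominated by L (it gives Row strictly more in every row), so Column never plays it.
On the remaining 2×2 (R1, R2 vs L, C):
Let Row play R1 with probability p. Expected payoff against L: 1p + 9(1−p) = −8p + 9; against C: 2p + 0(1−p) = 2p.
Setting these equal: −8p + 9 = 2p ⇒ −10p = -9 ⇒ p = 9/10, and the value is (-8)·(9/10) + 9 = 9/5.
For Column: with q = P(L), equating R1's and R2's payoffs gives −q + 2 = 9q ⇒ q = 1/5.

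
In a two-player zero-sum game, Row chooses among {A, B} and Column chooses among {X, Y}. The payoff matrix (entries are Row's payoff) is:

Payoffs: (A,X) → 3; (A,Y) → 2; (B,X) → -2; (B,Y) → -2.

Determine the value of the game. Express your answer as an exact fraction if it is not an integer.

2

Row minima: A → 2, B → -2; maximin = 2.
Column maxima: X → 3, Y → 2; minimax = 2.
Since maximin = minimax = 2, there is a saddle point and the value is 2.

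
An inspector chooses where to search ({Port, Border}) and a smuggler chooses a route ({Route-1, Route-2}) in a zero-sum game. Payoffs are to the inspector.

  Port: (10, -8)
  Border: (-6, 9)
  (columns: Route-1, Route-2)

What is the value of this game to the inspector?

Row minima: Port → -8, Border → -6; maximin = -6.
Column maxima: Route-1 → 10, Route-2 → 9; minimax = 9.
-6 ≠ 9, so there is no saddle point; optimal play is mixed.
Let the inspector play Port with probability p. Expected payoff against Route-1: 10p + (-6)(1−p) = 16p − 6; against Route-2: (-8)p + 9(1−p) = −17p + 9.
Setting these equal: 16p − 6 = −17p + 9 ⇒ 33p = 15 ⇒ p = 5/11, and the value is (16)·(5/11) − 6 = 14/11.
For the smuggler: with q = P(Route-1), equating Port's and Border's payoffs gives 18q − 8 = −15q + 9 ⇒ q = 17/33.

14/11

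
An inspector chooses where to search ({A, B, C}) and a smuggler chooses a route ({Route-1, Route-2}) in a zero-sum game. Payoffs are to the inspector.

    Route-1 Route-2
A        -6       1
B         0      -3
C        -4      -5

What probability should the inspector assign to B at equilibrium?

7/10

Row minima: A → -6, B → -3, C → -5; maximin = -3.
Column maxima: Route-1 → 0, Route-2 → 1; minimax = 0.
-3 ≠ 0, so there is no saddle point; optimal play is mixed.
C is strictly dominated by B, so the inspector never plays it.
On the remaining 2×2 (A, B vs Route-1, Route-2):
Let the inspector play A with probability p. Expected payoff against Route-1: (-6)p + 0(1−p) = −6p; against Route-2: 1p + (-3)(1−p) = 4p − 3.
Setting these equal: −6p = 4p − 3 ⇒ −10p = -3 ⇒ p = 3/10, and the value is (-6)·(3/10) = -9/5.
For the smuggler: with q = P(Route-1), equating A's and B's payoffs gives −7q + 1 = 3q − 3 ⇒ q = 2/5.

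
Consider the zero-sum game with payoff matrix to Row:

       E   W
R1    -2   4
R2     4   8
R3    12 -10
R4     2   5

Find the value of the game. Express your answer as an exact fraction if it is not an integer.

68/13

Row minima: R1 → -2, R2 → 4, R3 → -10, R4 → 2; maximin = 4.
Column maxima: E → 12, W → 8; minimax = 8.
4 ≠ 8, so there is no saddle point; optimal play is mixed.
R1 is strictly dominated by R2, so Row never plays it.
R4 is strictly dominated by R2, so Row never plays it.
On the remaining 2×2 (R2, R3 vs E, W):
Let Row play R2 with probability p. Expected payoff against E: 4p + 12(1−p) = −8p + 12; against W: 8p + (-10)(1−p) = 18p − 10.
Setting these equal: −8p + 12 = 18p − 10 ⇒ −26p = -22 ⇒ p = 11/13, and the value is (-8)·(11/13) + 12 = 68/13.
For Column: with q = P(E), equating R2's and R3's payoffs gives −4q + 8 = 22q − 10 ⇒ q = 9/13.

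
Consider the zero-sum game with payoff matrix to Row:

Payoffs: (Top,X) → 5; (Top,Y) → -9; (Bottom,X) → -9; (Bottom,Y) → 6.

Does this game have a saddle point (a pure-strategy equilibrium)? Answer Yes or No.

Row minima: Top → -9, Bottom → -9; maximin = -9.
Column maxima: X → 5, Y → 6; minimax = 5.
-9 ≠ 5, so no pure-strategy equilibrium exists.

No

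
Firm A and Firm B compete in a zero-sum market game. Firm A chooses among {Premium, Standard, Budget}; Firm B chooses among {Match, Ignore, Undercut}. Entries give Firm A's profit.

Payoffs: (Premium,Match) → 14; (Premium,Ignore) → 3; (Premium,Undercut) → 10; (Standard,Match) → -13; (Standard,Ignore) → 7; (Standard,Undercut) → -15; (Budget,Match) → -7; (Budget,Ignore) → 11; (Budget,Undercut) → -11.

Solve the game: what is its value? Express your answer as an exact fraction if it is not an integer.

Row minima: Premium → 3, Standard → -15, Budget → -11; maximin = 3.
Column maxima: Match → 14, Ignore → 11, Undercut → 10; minimax = 10.
3 ≠ 10, so there is no saddle point; optimal play is mixed.
Standard is strictly dominated by Budget, so Firm A never plays it.
Match is strictly dominated by Undercut (it gives Firm A strictly more in every row), so Firm B never plays it.
On the remaining 2×2 (Premium, Budget vs Ignore, Undercut):
Let Firm A play Premium with probability p. Expected payoff against Ignore: 3p + 11(1−p) = −8p + 11; against Undercut: 10p + (-11)(1−p) = 21p − 11.
Setting these equal: −8p + 11 = 21p − 11 ⇒ −29p = -22 ⇒ p = 22/29, and the value is (-8)·(22/29) + 11 = 143/29.
For Firm B: with q = P(Ignore), equating Premium's and Budget's payoffs gives −7q + 10 = 22q − 11 ⇒ q = 21/29.

143/29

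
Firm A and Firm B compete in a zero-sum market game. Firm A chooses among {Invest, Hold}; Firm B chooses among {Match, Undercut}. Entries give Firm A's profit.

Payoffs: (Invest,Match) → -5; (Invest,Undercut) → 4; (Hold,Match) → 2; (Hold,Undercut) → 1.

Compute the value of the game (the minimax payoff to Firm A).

13/10

Row minima: Invest → -5, Hold → 1; maximin = 1.
Column maxima: Match → 2, Undercut → 4; minimax = 2.
1 ≠ 2, so there is no saddle point; optimal play is mixed.
Let Firm A play Invest with probability p. Expected payoff against Match: (-5)p + 2(1−p) = −7p + 2; against Undercut: 4p + 1(1−p) = 3p + 1.
Setting these equal: −7p + 2 = 3p + 1 ⇒ −10p = -1 ⇒ p = 1/10, and the value is (-7)·(1/10) + 2 = 13/10.
For Firm B: with q = P(Match), equating Invest's and Hold's payoffs gives −9q + 4 = q + 1 ⇒ q = 3/10.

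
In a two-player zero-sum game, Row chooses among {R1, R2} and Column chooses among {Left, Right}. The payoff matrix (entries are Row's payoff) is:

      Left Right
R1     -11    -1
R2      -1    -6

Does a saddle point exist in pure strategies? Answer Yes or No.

No

Row minima: R1 → -11, R2 → -6; maximin = -6.
Column maxima: Left → -1, Right → -1; minimax = -1.
-6 ≠ -1, so no pure-strategy equilibrium exists.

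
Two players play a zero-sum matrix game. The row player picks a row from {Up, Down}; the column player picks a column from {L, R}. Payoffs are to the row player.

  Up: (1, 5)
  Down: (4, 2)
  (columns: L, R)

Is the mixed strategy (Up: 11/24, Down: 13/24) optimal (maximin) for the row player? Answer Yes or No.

No

Against L this mix gives (11/24)·1 + (13/24)·4 = 21/8.
Against R this mix gives (11/24)·5 + (13/24)·2 = 27/8.
The column player will play L, holding the row player to 21/8. Shifting weight toward the row that does better against L would raise this floor (the equalizing mix achieves 3 against both L and R), so the proposed strategy is not optimal.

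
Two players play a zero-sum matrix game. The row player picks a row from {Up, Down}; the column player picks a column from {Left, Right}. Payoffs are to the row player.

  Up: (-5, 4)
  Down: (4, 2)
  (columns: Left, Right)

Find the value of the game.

Row minima: Up → -5, Down → 2; maximin = 2.
Column maxima: Left → 4, Right → 4; minimax = 4.
2 ≠ 4, so there is no saddle point; optimal play is mixed.
Let the row player play Up with probability p. Expected payoff against Left: (-5)p + 4(1−p) = −9p + 4; against Right: 4p + 2(1−p) = 2p + 2.
Setting these equal: −9p + 4 = 2p + 2 ⇒ −11p = -2 ⇒ p = 2/11, and the value is (-9)·(2/11) + 4 = 26/11.
For the column player: with q = P(Left), equating Up's and Down's payoffs gives −9q + 4 = 2q + 2 ⇒ q = 2/11.

26/11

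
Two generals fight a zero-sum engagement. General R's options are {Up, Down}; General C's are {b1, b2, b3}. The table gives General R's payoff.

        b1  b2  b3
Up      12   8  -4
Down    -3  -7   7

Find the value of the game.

14/13

Row minima: Up → -4, Down → -7; maximin = -4.
Column maxima: b1 → 12, b2 → 8, b3 → 7; minimax = 7.
-4 ≠ 7, so there is no saddle point; optimal play is mixed.
b1 is strictly dominated by b2 (it gives General R strictly more in every row), so General C never plays it.
On the remaining 2×2 (Up, Down vs b2, b3):
Let General R play Up with probability p. Expected payoff against b2: 8p + (-7)(1−p) = 15p − 7; against b3: (-4)p + 7(1−p) = −11p + 7.
Setting these equal: 15p − 7 = −11p + 7 ⇒ 26p = 14 ⇒ p = 7/13, and the value is (15)·(7/13) − 7 = 14/13.
For General C: with q = P(b2), equating Up's and Down's payoffs gives 12q − 4 = −14q + 7 ⇒ q = 11/26.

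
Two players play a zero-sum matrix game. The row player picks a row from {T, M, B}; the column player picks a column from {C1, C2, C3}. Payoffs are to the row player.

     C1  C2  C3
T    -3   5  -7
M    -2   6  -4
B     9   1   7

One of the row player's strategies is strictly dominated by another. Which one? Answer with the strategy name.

T

M gives a strictly higher payoff than T against every column: -2 > -3, 6 > 5, -4 > -7.
So T is strictly dominated and the row player never plays it.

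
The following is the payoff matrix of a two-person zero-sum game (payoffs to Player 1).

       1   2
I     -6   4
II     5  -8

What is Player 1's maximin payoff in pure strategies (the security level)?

Row minima: I → -6, II → -8.
The best of these is -6.

-6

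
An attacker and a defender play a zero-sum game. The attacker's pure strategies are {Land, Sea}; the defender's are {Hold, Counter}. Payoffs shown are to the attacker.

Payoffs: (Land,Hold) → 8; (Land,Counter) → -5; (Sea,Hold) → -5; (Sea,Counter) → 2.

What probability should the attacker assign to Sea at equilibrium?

13/20

Row minima: Land → -5, Sea → -5; maximin = -5.
Column maxima: Hold → 8, Counter → 2; minimax = 2.
-5 ≠ 2, so there is no saddle point; optimal play is mixed.
Let the attacker play Land with probability p. Expected payoff against Hold: 8p + (-5)(1−p) = 13p − 5; against Counter: (-5)p + 2(1−p) = −7p + 2.
Setting these equal: 13p − 5 = −7p + 2 ⇒ 20p = 7 ⇒ p = 7/20, and the value is (13)·(7/20) − 5 = -9/20.
For the defender: with q = P(Hold), equating Land's and Sea's payoffs gives 13q − 5 = −7q + 2 ⇒ q = 7/20.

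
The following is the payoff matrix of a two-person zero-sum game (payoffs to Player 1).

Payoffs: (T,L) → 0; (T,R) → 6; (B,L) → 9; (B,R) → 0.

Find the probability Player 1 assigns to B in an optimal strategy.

Row minima: T → 0, B → 0; maximin = 0.
Column maxima: L → 9, R → 6; minimax = 6.
0 ≠ 6, so there is no saddle point; optimal play is mixed.
Let Player 1 play T with probability p. Expected payoff against L: 0p + 9(1−p) = −9p + 9; against R: 6p + 0(1−p) = 6p.
Setting these equal: −9p + 9 = 6p ⇒ −15p = -9 ⇒ p = 3/5, and the value is (-9)·(3/5) + 9 = 18/5.
For Player 2: with q = P(L), equating T's and B's payoffs gives −6q + 6 = 9q ⇒ q = 2/5.

2/5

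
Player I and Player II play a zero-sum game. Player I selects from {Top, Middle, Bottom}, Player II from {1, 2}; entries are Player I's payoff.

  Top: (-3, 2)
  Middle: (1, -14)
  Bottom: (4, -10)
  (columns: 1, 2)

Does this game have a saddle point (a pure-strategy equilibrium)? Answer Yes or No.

No

Row minima: Top → -3, Middle → -14, Bottom → -10; maximin = -3.
Column maxima: 1 → 4, 2 → 2; minimax = 2.
-3 ≠ 2, so no pure-strategy equilibrium exists.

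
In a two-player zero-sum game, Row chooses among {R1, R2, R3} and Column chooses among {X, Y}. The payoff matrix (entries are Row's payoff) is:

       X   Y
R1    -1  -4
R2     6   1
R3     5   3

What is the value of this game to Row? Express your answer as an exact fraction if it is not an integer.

Row minima: R1 → -4, R2 → 1, R3 → 3; maximin = 3.
Column maxima: X → 6, Y → 3; minimax = 3.
Since maximin = minimax = 3, there is a saddle point and the value is 3.

3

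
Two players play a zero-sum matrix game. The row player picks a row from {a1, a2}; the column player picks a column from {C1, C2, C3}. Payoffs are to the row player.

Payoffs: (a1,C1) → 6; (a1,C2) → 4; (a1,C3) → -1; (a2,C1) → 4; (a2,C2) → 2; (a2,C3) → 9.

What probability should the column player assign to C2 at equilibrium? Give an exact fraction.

5/6

Row minima: a1 → -1, a2 → 2; maximin = 2.
Column maxima: C1 → 6, C2 → 4, C3 → 9; minimax = 4.
2 ≠ 4, so there is no saddle point; optimal play is mixed.
C1 is strictly dominated by C2 (it gives the row player strictly more in every row), so the column player never plays it.
On the remaining 2×2 (a1, a2 vs C2, C3):
Let the row player play a1 with probability p. Expected payoff against C2: 4p + 2(1−p) = 2p + 2; against C3: (-1)p + 9(1−p) = −10p + 9.
Setting these equal: 2p + 2 = −10p + 9 ⇒ 12p = 7 ⇒ p = 7/12, and the value is (2)·(7/12) + 2 = 19/6.
For the column player: with q = P(C2), equating a1's and a2's payoffs gives 5q − 1 = −7q + 9 ⇒ q = 5/6.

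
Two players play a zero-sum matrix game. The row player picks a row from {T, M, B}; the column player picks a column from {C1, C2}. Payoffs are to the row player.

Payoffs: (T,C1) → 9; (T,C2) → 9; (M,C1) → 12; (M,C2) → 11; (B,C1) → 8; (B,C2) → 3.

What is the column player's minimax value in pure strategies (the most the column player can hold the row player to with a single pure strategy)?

Column maxima: C1 → 12, C2 → 11.
The smallest of these is 11.

11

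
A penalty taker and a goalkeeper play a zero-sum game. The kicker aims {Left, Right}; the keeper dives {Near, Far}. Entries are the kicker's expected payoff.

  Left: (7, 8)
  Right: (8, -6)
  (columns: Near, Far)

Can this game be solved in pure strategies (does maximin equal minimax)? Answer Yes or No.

No

Row minima: Left → 7, Right → -6; maximin = 7.
Column maxima: Near → 8, Far → 8; minimax = 8.
7 ≠ 8, so no pure-strategy equilibrium exists.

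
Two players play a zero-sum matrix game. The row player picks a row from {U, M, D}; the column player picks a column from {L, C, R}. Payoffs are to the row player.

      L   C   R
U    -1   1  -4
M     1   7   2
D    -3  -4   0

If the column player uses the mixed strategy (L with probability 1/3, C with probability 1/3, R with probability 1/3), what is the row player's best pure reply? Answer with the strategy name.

Expected payoff of U: (1/3)·(-1) + (1/3)·1 + (1/3)·(-4) = -4/3.
Expected payoff of M: (1/3)·1 + (1/3)·7 + (1/3)·2 = 10/3.
Expected payoff of D: (1/3)·(-3) + (1/3)·(-4) + (1/3)·0 = -7/3.
The largest is 10/3, so the row player's best response is M.

M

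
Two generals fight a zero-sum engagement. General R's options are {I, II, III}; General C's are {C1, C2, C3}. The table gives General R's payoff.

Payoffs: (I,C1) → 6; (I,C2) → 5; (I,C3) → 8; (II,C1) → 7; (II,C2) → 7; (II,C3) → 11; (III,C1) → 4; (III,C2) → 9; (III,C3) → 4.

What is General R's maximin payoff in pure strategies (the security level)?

Row minima: I → 5, II → 7, III → 4.
The best of these is 7.

7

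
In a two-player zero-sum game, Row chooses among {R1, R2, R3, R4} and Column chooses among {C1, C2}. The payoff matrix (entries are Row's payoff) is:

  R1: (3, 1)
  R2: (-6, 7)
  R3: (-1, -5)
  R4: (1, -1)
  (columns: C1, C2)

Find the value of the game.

9/5

Row minima: R1 → 1, R2 → -6, R3 → -5, R4 → -1; maximin = 1.
Column maxima: C1 → 3, C2 → 7; minimax = 3.
1 ≠ 3, so there is no saddle point; optimal play is mixed.
R3 is strictly dominated by R1, so Row never plays it.
R4 is strictly dominated by R1, so Row never plays it.
On the remaining 2×2 (R1, R2 vs C1, C2):
Let Row play R1 with probability p. Expected payoff against C1: 3p + (-6)(1−p) = 9p − 6; against C2: 1p + 7(1−p) = −6p + 7.
Setting these equal: 9p − 6 = −6p + 7 ⇒ 15p = 13 ⇒ p = 13/15, and the value is (9)·(13/15) − 6 = 9/5.
For Column: with q = P(C1), equating R1's and R2's payoffs gives 2q + 1 = −13q + 7 ⇒ q = 2/5.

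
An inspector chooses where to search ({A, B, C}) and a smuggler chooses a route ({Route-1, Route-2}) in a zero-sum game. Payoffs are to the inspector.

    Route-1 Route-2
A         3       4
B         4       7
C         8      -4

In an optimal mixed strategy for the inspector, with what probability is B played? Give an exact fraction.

Row minima: A → 3, B → 4, C → -4; maximin = 4.
Column maxima: Route-1 → 8, Route-2 → 7; minimax = 7.
4 ≠ 7, so there is no saddle point; optimal play is mixed.
A is strictly dominated by B, so the inspector never plays it.
On the remaining 2×2 (B, C vs Route-1, Route-2):
Let the inspector play B with probability p. Expected payoff against Route-1: 4p + 8(1−p) = −4p + 8; against Route-2: 7p + (-4)(1−p) = 11p − 4.
Setting these equal: −4p + 8 = 11p − 4 ⇒ −15p = -12 ⇒ p = 4/5, and the value is (-4)·(4/5) + 8 = 24/5.
For the smuggler: with q = P(Route-1), equating B's and C's payoffs gives −3q + 7 = 12q − 4 ⇒ q = 11/15.

4/5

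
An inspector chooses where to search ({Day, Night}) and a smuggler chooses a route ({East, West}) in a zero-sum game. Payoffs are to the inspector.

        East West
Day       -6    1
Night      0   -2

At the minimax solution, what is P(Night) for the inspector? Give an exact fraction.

Row minima: Day → -6, Night → -2; maximin = -2.
Column maxima: East → 0, West → 1; minimax = 0.
-2 ≠ 0, so there is no saddle point; optimal play is mixed.
Let the inspector play Day with probability p. Expected payoff against East: (-6)p + 0(1−p) = −6p; against West: 1p + (-2)(1−p) = 3p − 2.
Setting these equal: −6p = 3p − 2 ⇒ −9p = -2 ⇒ p = 2/9, and the value is (-6)·(2/9) = -4/3.
For the smuggler: with q = P(East), equating Day's and Night's payoffs gives −7q + 1 = 2q − 2 ⇒ q = 1/3.

7/9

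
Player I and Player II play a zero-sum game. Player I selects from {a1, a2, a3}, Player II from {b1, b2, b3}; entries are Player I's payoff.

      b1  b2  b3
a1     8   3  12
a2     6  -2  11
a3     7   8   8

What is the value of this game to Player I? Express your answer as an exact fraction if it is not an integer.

43/6

Row minima: a1 → 3, a2 → -2, a3 → 7; maximin = 7.
Column maxima: b1 → 8, b2 → 8, b3 → 12; minimax = 8.
7 ≠ 8, so there is no saddle point; optimal play is mixed.
a2 is strictly dominated by a1, so Player I never plays it.
b3 is strictly dominated by b1 (it gives Player I strictly more in every row), so Player II never plays it.
On the remaining 2×2 (a1, a3 vs b1, b2):
Let Player I play a1 with probability p. Expected payoff against b1: 8p + 7(1−p) = p + 7; against b2: 3p + 8(1−p) = −5p + 8.
Setting these equal: p + 7 = −5p + 8 ⇒ 6p = 1 ⇒ p = 1/6, and the value is (1)·(1/6) + 7 = 43/6.
For Player II: with q = P(b1), equating a1's and a3's payoffs gives 5q + 3 = −q + 8 ⇒ q = 5/6.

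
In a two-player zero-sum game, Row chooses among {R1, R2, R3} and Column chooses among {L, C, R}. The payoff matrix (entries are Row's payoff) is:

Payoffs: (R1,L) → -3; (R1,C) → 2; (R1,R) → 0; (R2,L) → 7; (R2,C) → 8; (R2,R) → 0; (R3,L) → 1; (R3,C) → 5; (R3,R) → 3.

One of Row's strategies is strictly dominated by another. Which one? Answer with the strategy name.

R1

R3 gives a strictly higher payoff than R1 against every column: 1 > -3, 5 > 2, 3 > 0.
So R1 is strictly dominated and Row never plays it.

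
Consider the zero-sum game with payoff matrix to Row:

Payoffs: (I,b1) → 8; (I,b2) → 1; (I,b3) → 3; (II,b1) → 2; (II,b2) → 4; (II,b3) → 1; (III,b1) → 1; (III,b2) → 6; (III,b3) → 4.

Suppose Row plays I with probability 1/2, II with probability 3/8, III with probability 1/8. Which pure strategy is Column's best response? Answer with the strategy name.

b3

If Column plays b1, Row's expected payoff is (1/2)·8 + (3/8)·2 + (1/8)·1 = 39/8.
If Column plays b2, Row's expected payoff is (1/2)·1 + (3/8)·4 + (1/8)·6 = 11/4.
If Column plays b3, Row's expected payoff is (1/2)·3 + (3/8)·1 + (1/8)·4 = 19/8.
Column minimizes Row's payoff; the smallest is 19/8, so the best response is b3.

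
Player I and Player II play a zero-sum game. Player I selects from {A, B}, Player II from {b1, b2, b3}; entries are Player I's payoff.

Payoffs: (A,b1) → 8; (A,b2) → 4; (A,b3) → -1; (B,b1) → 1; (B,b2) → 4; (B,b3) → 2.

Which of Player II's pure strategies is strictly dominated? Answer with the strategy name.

b3 holds Player I's payoff strictly below b2 in every row: -1 < 4, 2 < 4.
So b2 is strictly dominated for Player II.

b2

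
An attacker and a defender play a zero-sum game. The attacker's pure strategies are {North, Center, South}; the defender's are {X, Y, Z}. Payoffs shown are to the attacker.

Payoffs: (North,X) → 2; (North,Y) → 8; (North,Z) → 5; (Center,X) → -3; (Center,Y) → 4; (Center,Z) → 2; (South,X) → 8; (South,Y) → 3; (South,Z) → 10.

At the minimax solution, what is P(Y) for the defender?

Row minima: North → 2, Center → -3, South → 3; maximin = 3.
Column maxima: X → 8, Y → 8, Z → 10; minimax = 8.
3 ≠ 8, so there is no saddle point; optimal play is mixed.
Center is strictly dominated by North, so the attacker never plays it.
Z is strictly dominated by X (it gives the attacker strictly more in every row), so the defender never plays it.
On the remaining 2×2 (North, South vs X, Y):
Let the attacker play North with probability p. Expected payoff against X: 2p + 8(1−p) = −6p + 8; against Y: 8p + 3(1−p) = 5p + 3.
Setting these equal: −6p + 8 = 5p + 3 ⇒ −11p = -5 ⇒ p = 5/11, and the value is (-6)·(5/11) + 8 = 58/11.
For the defender: with q = P(X), equating North's and South's payoffs gives −6q + 8 = 5q + 3 ⇒ q = 5/11.

6/11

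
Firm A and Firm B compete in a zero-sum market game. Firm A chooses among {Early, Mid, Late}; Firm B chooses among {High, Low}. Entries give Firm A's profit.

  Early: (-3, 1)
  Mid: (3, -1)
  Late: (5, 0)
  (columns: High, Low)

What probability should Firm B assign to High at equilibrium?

1/9

Row minima: Early → -3, Mid → -1, Late → 0; maximin = 0.
Column maxima: High → 5, Low → 1; minimax = 1.
0 ≠ 1, so there is no saddle point; optimal play is mixed.
Mid is strictly dominated by Late, so Firm A never plays it.
On the remaining 2×2 (Early, Late vs High, Low):
Let Firm A play Early with probability p. Expected payoff against High: (-3)p + 5(1−p) = −8p + 5; against Low: 1p + 0(1−p) = p.
Setting these equal: −8p + 5 = p ⇒ −9p = -5 ⇒ p = 5/9, and the value is (-8)·(5/9) + 5 = 5/9.
For Firm B: with q = P(High), equating Early's and Late's payoffs gives −4q + 1 = 5q ⇒ q = 1/9.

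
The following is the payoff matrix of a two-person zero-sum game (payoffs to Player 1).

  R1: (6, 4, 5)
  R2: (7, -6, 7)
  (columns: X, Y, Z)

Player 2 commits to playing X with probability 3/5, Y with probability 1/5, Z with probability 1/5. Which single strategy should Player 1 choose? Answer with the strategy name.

Expected payoff of R1: (3/5)·6 + (1/5)·4 + (1/5)·5 = 27/5.
Expected payoff of R2: (3/5)·7 + (1/5)·(-6) + (1/5)·7 = 22/5.
The largest is 27/5, so Player 1's best response is R1.

R1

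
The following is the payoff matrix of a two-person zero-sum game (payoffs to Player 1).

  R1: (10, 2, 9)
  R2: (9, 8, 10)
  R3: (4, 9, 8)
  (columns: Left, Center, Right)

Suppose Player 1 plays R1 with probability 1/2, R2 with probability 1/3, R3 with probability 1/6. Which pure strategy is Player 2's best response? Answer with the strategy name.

If Player 2 plays Left, Player 1's expected payoff is (1/2)·10 + (1/3)·9 + (1/6)·4 = 26/3.
If Player 2 plays Center, Player 1's expected payoff is (1/2)·2 + (1/3)·8 + (1/6)·9 = 31/6.
If Player 2 plays Right, Player 1's expected payoff is (1/2)·9 + (1/3)·10 + (1/6)·8 = 55/6.
Player 2 minimizes Player 1's payoff; the smallest is 31/6, so the best response is Center.

Center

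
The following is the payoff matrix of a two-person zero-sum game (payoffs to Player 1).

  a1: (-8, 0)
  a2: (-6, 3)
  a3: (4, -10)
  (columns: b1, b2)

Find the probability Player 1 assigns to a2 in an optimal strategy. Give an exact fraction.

14/23

Row minima: a1 → -8, a2 → -6, a3 → -10; maximin = -6.
Column maxima: b1 → 4, b2 → 3; minimax = 3.
-6 ≠ 3, so there is no saddle point; optimal play is mixed.
a1 is strictly dominated by a2, so Player 1 never plays it.
On the remaining 2×2 (a2, a3 vs b1, b2):
Let Player 1 play a2 with probability p. Expected payoff against b1: (-6)p + 4(1−p) = −10p + 4; against b2: 3p + (-10)(1−p) = 13p − 10.
Setting these equal: −10p + 4 = 13p − 10 ⇒ −23p = -14 ⇒ p = 14/23, and the value is (-10)·(14/23) + 4 = -48/23.
For Player 2: with q = P(b1), equating a2's and a3's payoffs gives −9q + 3 = 14q − 10 ⇒ q = 13/23.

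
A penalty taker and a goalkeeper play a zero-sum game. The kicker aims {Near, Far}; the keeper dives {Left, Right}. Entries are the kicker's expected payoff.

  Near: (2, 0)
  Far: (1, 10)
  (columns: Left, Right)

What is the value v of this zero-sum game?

Row minima: Near → 0, Far → 1; maximin = 1.
Column maxima: Left → 2, Right → 10; minimax = 2.
1 ≠ 2, so there is no saddle point; optimal play is mixed.
Let the kicker play Near with probability p. Expected payoff against Left: 2p + 1(1−p) = p + 1; against Right: 0p + 10(1−p) = −10p + 10.
Setting these equal: p + 1 = −10p + 10 ⇒ 11p = 9 ⇒ p = 9/11, and the value is (1)·(9/11) + 1 = 20/11.
For the keeper: with q = P(Left), equating Near's and Far's payoffs gives 2q = −9q + 10 ⇒ q = 10/11.

20/11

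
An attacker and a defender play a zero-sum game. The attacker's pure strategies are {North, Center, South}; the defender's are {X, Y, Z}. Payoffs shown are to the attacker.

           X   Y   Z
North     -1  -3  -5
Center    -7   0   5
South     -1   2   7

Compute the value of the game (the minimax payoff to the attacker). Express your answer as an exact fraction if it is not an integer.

-1

Row minima: North → -5, Center → -7, South → -1; maximin = -1.
Column maxima: X → -1, Y → 2, Z → 7; minimax = -1.
Since maximin = minimax = -1, there is a saddle point and the value is -1.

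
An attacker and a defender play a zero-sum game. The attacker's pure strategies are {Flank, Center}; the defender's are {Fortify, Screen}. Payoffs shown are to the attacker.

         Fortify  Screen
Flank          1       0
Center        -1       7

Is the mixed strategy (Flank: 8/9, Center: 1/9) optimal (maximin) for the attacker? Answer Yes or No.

Yes

Against Fortify this mix gives (8/9)·1 + (1/9)·(-1) = 7/9.
Against Screen this mix gives (8/9)·0 + (1/9)·7 = 7/9.
All of the defender's active replies (Fortify, Screen) yield 7/9, and no column does worse for the attacker. The mix makes the defender indifferent and guarantees 7/9, so it is optimal.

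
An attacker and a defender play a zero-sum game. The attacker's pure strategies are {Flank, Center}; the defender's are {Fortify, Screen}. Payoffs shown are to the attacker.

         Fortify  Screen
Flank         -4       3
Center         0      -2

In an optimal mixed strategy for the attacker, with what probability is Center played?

7/9

Row minima: Flank → -4, Center → -2; maximin = -2.
Column maxima: Fortify → 0, Screen → 3; minimax = 0.
-2 ≠ 0, so there is no saddle point; optimal play is mixed.
Let the attacker play Flank with probability p. Expected payoff against Fortify: (-4)p + 0(1−p) = −4p; against Screen: 3p + (-2)(1−p) = 5p − 2.
Setting these equal: −4p = 5p − 2 ⇒ −9p = -2 ⇒ p = 2/9, and the value is (-4)·(2/9) = -8/9.
For the defender: with q = P(Fortify), equating Flank's and Center's payoffs gives −7q + 3 = 2q − 2 ⇒ q = 5/9.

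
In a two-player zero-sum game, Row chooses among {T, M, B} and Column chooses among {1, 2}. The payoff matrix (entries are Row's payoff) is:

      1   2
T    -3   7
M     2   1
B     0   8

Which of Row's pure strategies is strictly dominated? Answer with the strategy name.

B gives a strictly higher payoff than T against every column: 0 > -3, 8 > 7.
So T is strictly dominated and Row never plays it.

T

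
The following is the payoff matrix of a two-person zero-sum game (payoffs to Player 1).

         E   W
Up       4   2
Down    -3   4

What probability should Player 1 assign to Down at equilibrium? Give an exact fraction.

2/9

Row minima: Up → 2, Down → -3; maximin = 2.
Column maxima: E → 4, W → 4; minimax = 4.
2 ≠ 4, so there is no saddle point; optimal play is mixed.
Let Player 1 play Up with probability p. Expected payoff against E: 4p + (-3)(1−p) = 7p − 3; against W: 2p + 4(1−p) = −2p + 4.
Setting these equal: 7p − 3 = −2p + 4 ⇒ 9p = 7 ⇒ p = 7/9, and the value is (7)·(7/9) − 3 = 22/9.
For Player 2: with q = P(E), equating Up's and Down's payoffs gives 2q + 2 = −7q + 4 ⇒ q = 2/9.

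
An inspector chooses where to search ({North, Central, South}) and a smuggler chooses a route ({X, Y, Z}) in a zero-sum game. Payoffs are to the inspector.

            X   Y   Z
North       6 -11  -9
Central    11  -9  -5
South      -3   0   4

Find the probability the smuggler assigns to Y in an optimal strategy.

14/23

Row minima: North → -11, Central → -9, South → -3; maximin = -3.
Column maxima: X → 11, Y → 0, Z → 4; minimax = 0.
-3 ≠ 0, so there is no saddle point; optimal play is mixed.
North is strictly dominated by Central, so the inspector never plays it.
Z is strictly dominated by Y (it gives the inspector strictly more in every row), so the smuggler never plays it.
On the remaining 2×2 (Central, South vs X, Y):
Let the inspector play Central with probability p. Expected payoff against X: 11p + (-3)(1−p) = 14p − 3; against Y: (-9)p + 0(1−p) = −9p.
Setting these equal: 14p − 3 = −9p ⇒ 23p = 3 ⇒ p = 3/23, and the value is (14)·(3/23) − 3 = -27/23.
For the smuggler: with q = P(X), equating Central's and South's payoffs gives 20q − 9 = −3q ⇒ q = 9/23.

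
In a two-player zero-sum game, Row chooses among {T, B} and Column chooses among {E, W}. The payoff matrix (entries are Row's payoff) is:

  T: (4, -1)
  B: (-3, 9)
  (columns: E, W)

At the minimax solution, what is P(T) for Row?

12/17

Row minima: T → -1, B → -3; maximin = -1.
Column maxima: E → 4, W → 9; minimax = 4.
-1 ≠ 4, so there is no saddle point; optimal play is mixed.
Let Row play T with probability p. Expected payoff against E: 4p + (-3)(1−p) = 7p − 3; against W: (-1)p + 9(1−p) = −10p + 9.
Setting these equal: 7p − 3 = −10p + 9 ⇒ 17p = 12 ⇒ p = 12/17, and the value is (7)·(12/17) − 3 = 33/17.
For Column: with q = P(E), equating T's and B's payoffs gives 5q − 1 = −12q + 9 ⇒ q = 10/17.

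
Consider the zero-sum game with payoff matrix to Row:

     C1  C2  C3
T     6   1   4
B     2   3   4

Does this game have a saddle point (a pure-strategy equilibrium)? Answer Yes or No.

Row minima: T → 1, B → 2; maximin = 2.
Column maxima: C1 → 6, C2 → 3, C3 → 4; minimax = 3.
2 ≠ 3, so no pure-strategy equilibrium exists.

No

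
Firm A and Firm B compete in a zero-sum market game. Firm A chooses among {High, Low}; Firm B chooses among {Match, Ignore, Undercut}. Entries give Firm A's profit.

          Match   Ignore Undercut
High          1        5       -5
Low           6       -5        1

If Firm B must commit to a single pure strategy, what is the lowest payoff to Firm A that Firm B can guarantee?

1

Column maxima: Match → 6, Ignore → 5, Undercut → 1.
The smallest of these is 1.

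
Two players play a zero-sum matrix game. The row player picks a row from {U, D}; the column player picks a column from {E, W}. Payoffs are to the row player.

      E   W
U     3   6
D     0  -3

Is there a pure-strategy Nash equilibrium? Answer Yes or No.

Row minima: U → 3, D → -3; maximin = 3.
Column maxima: E → 3, W → 6; minimax = 3.
maximin = minimax = 3, so a saddle point exists.

Yes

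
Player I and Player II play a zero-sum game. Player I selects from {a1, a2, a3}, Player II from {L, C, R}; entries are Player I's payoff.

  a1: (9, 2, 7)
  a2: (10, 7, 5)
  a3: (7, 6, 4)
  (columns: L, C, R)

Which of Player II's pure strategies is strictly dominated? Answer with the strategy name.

C holds Player I's payoff strictly below L in every row: 2 < 9, 7 < 10, 6 < 7.
So L is strictly dominated for Player II.

L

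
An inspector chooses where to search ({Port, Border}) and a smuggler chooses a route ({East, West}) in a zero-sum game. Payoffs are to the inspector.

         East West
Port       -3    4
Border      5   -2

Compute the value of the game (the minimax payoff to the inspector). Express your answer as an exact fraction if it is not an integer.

Row minima: Port → -3, Border → -2; maximin = -2.
Column maxima: East → 5, West → 4; minimax = 4.
-2 ≠ 4, so there is no saddle point; optimal play is mixed.
Let the inspector play Port with probability p. Expected payoff against East: (-3)p + 5(1−p) = −8p + 5; against West: 4p + (-2)(1−p) = 6p − 2.
Setting these equal: −8p + 5 = 6p − 2 ⇒ −14p = -7 ⇒ p = 1/2, and the value is (-8)·(1/2) + 5 = 1.
For the smuggler: with q = P(East), equating Port's and Border's payoffs gives −7q + 4 = 7q − 2 ⇒ q = 3/7.

1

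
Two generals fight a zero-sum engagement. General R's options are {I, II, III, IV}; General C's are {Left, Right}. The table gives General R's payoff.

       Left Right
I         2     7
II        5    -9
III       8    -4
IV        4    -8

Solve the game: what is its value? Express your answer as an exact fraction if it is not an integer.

64/17

Row minima: I → 2, II → -9, III → -4, IV → -8; maximin = 2.
Column maxima: Left → 8, Right → 7; minimax = 7.
2 ≠ 7, so there is no saddle point; optimal play is mixed.
II is strictly dominated by III, so General R never plays it.
IV is strictly dominated by III, so General R never plays it.
On the remaining 2×2 (I, III vs Left, Right):
Let General R play I with probability p. Expected payoff against Left: 2p + 8(1−p) = −6p + 8; against Right: 7p + (-4)(1−p) = 11p − 4.
Setting these equal: −6p + 8 = 11p − 4 ⇒ −17p = -12 ⇒ p = 12/17, and the value is (-6)·(12/17) + 8 = 64/17.
For General C: with q = P(Left), equating I's and III's payoffs gives −5q + 7 = 12q − 4 ⇒ q = 11/17.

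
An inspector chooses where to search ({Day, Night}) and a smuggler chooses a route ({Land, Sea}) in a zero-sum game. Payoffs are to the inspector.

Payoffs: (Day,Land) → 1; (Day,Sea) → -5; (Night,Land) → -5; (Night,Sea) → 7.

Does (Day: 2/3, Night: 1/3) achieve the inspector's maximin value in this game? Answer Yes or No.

Against Land this mix gives (2/3)·1 + (1/3)·(-5) = -1.
Against Sea this mix gives (2/3)·(-5) + (1/3)·7 = -1.
All of the smuggler's active replies (Land, Sea) yield -1, and no column does worse for the inspector. The mix makes the smuggler indifferent and guarantees -1, so it is optimal.

Yes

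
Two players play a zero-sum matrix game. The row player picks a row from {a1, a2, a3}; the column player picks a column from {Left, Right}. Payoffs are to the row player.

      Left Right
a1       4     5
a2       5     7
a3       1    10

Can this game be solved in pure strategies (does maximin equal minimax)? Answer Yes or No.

Yes

Row minima: a1 → 4, a2 → 5, a3 → 1; maximin = 5.
Column maxima: Left → 5, Right → 10; minimax = 5.
maximin = minimax = 5, so a saddle point exists.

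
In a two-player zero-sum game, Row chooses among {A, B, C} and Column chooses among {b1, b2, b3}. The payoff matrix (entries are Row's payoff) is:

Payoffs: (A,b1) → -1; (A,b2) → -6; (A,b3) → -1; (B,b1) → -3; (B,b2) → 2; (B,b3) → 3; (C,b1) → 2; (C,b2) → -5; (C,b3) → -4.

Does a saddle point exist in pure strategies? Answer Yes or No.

Row minima: A → -6, B → -3, C → -5; maximin = -3.
Column maxima: b1 → 2, b2 → 2, b3 → 3; minimax = 2.
-3 ≠ 2, so no pure-strategy equilibrium exists.

No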